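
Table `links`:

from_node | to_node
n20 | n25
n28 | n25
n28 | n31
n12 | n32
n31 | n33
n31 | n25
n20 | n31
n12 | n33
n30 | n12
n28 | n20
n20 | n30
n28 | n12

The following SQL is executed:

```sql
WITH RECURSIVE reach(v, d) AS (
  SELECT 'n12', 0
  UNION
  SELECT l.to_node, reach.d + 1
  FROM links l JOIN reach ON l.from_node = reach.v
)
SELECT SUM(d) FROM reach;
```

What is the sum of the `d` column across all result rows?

Base: (n12, d=0).
Iteration 1: edges from {n12} -> (n32, d=1), (n33, d=1).
Iteration 2: no outgoing edges from {n32,n33}; recursion stops.
SUM(d) = 0 + 1 + 1 = 2.

2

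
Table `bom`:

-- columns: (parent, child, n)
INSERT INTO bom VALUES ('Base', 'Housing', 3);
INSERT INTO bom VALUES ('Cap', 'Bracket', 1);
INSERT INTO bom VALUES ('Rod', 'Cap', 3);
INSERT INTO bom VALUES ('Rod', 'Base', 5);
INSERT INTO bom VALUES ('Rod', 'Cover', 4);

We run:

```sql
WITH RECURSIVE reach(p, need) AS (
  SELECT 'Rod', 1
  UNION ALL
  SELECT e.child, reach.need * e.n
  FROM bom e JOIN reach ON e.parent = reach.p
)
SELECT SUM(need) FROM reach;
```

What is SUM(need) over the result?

31

Base: (Rod, need=1).
Iteration 1: components of {Rod} -> Base = 1*5 = 5, Cap = 1*3 = 3, Cover = 1*4 = 4.
Iteration 2: components of {Base,Cap,Cover} -> Bracket = 3*1 = 3, Housing = 5*3 = 15.
Iteration 3: no further components; recursion stops.
SUM(need) = 1 + 5 + 4 + 3 + 15 + 3 = 31.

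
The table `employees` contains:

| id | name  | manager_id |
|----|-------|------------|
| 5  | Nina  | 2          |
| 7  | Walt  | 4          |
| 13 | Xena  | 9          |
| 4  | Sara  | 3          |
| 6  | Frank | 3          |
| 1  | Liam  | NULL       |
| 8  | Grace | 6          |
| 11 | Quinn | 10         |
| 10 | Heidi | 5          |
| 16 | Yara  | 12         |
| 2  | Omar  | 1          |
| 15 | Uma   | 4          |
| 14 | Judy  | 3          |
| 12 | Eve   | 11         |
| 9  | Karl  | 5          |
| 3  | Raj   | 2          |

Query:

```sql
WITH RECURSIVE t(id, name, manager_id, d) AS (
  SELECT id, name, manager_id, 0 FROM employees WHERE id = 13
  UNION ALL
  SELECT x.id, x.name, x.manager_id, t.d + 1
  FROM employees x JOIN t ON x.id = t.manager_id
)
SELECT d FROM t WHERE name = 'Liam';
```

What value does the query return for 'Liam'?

4

Base: id=13 (Xena), manager_id=9, d 0.
Iteration 1: join on id=9 -> Karl (id 9, manager_id=5, d 1).
Iteration 2: join on id=5 -> Nina (id 5, manager_id=2, d 2).
Iteration 3: join on id=2 -> Omar (id 2, manager_id=1, d 3).
Iteration 4: join on id=1 -> Liam (id 1, manager_id=NULL, d 4).
Iteration 5: manager_id is NULL; no match; recursion stops.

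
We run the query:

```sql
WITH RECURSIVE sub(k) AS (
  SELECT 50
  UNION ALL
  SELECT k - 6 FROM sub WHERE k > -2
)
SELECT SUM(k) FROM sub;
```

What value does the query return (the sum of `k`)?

230

Base: k=50.
Iteration 1: 50 > -2 holds -> k = 50 - 6 = 44.
Iteration 2: 44 > -2 holds -> k = 44 - 6 = 38.
Iteration 3: 38 > -2 holds -> k = 38 - 6 = 32.
Iteration 4: 32 > -2 holds -> k = 32 - 6 = 26.
Iteration 5: 26 > -2 holds -> k = 26 - 6 = 20.
Iteration 6: 20 > -2 holds -> k = 20 - 6 = 14.
Iteration 7: 14 > -2 holds -> k = 14 - 6 = 8.
Iteration 8: 8 > -2 holds -> k = 8 - 6 = 2.
Iteration 9: 2 > -2 holds -> k = 2 - 6 = -4.
Iteration 10: -4 > -2 fails; recursion stops.
SUM(k) = 50 + 44 + 38 + 32 + 26 + 20 + 14 + 8 + 2 + -4 = 230.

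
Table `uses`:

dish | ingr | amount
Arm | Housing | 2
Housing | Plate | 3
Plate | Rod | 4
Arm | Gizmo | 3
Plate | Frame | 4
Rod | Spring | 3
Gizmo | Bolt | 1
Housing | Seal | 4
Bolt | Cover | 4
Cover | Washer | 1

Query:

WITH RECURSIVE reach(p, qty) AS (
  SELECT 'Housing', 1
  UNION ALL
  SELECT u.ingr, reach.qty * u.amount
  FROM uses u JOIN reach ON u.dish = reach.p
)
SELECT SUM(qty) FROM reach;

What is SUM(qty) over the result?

68

Base: (Housing, qty=1).
Iteration 1: components of {Housing} -> Plate = 1*3 = 3, Seal = 1*4 = 4.
Iteration 2: components of {Plate,Seal} -> Frame = 3*4 = 12, Rod = 3*4 = 12.
Iteration 3: components of {Frame,Rod} -> Spring = 12*3 = 36.
Iteration 4: no further components; recursion stops.
SUM(qty) = 1 + 3 + 4 + 12 + 12 + 36 = 68.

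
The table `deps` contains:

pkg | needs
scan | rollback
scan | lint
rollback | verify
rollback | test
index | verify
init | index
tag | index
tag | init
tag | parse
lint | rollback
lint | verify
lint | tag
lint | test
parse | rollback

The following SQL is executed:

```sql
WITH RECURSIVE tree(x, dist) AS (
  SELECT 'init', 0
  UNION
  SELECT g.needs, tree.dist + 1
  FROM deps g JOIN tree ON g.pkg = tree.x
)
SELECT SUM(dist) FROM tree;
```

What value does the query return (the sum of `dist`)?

3

Base: (init, dist=0).
Iteration 1: edges from {init} -> (index, dist=1).
Iteration 2: edges from {index} -> (verify, dist=2).
Iteration 3: no outgoing edges from {verify}; recursion stops.
SUM(dist) = 0 + 1 + 2 = 3.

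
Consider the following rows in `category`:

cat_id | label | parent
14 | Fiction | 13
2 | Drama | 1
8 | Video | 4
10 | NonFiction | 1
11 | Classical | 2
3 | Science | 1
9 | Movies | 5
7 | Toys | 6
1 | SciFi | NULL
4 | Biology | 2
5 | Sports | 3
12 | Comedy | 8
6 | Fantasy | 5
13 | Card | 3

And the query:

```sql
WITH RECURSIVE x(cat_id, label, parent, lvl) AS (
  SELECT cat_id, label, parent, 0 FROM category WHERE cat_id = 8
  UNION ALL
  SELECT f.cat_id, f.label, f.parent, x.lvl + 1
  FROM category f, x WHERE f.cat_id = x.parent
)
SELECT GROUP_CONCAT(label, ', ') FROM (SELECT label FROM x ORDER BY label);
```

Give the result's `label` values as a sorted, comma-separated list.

Biology, Drama, SciFi, Video

Base: cat_id=8 (Video), parent=4, lvl 0.
Iteration 1: join on cat_id=4 -> Biology (id 4, parent=2, lvl 1).
Iteration 2: join on cat_id=2 -> Drama (id 2, parent=1, lvl 2).
Iteration 3: join on cat_id=1 -> SciFi (id 1, parent=NULL, lvl 3).
Iteration 4: parent is NULL; no match; recursion stops.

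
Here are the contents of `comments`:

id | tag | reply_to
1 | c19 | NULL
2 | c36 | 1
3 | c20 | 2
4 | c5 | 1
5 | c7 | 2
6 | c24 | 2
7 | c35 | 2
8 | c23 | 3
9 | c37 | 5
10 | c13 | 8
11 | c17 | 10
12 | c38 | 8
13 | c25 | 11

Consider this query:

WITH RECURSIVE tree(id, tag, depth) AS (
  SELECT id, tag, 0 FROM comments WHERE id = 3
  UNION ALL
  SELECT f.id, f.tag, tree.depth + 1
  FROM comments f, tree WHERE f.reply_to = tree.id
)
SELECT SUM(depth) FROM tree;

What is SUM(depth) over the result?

12

Base: id=3 (c20) at depth 0.
Iteration 1: rows with reply_to in {3} -> c23 (id 8, depth 1).
Iteration 2: rows with reply_to in {8} -> c13 (id 10, depth 2), c38 (id 12, depth 2).
Iteration 3: rows with reply_to in {10,12} -> c17 (id 11, depth 3).
Iteration 4: rows with reply_to in {11} -> c25 (id 13, depth 4).
Iteration 5: no rows with reply_to in {13}; recursion stops.
SUM(depth) = 0 + 1 + 2 + 2 + 3 + 4 = 12.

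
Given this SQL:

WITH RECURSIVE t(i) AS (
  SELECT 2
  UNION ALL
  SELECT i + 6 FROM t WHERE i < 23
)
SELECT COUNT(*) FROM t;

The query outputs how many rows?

Base: i=2.
Iteration 1: 2 < 23 holds -> i = 2 + 6 = 8.
Iteration 2: 8 < 23 holds -> i = 8 + 6 = 14.
Iteration 3: 14 < 23 holds -> i = 14 + 6 = 20.
Iteration 4: 20 < 23 holds -> i = 20 + 6 = 26.
Iteration 5: 26 < 23 fails; recursion stops.
Total rows emitted: 5.

5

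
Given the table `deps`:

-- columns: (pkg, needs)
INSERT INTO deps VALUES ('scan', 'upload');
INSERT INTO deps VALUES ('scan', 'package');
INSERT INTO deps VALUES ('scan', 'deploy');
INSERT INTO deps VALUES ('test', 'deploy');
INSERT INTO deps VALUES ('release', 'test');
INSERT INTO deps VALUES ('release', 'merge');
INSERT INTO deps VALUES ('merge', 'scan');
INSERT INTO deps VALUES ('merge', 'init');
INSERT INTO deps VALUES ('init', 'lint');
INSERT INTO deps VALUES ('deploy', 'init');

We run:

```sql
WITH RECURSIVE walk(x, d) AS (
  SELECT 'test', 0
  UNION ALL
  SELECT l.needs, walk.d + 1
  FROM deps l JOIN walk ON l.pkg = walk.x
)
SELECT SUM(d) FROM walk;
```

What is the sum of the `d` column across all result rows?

6

Base: (test, d=0).
Iteration 1: edges from {test} -> (deploy, d=1).
Iteration 2: edges from {deploy} -> (init, d=2).
Iteration 3: edges from {init} -> (lint, d=3).
Iteration 4: no outgoing edges from {lint}; recursion stops.
SUM(d) = 0 + 1 + 2 + 3 = 6.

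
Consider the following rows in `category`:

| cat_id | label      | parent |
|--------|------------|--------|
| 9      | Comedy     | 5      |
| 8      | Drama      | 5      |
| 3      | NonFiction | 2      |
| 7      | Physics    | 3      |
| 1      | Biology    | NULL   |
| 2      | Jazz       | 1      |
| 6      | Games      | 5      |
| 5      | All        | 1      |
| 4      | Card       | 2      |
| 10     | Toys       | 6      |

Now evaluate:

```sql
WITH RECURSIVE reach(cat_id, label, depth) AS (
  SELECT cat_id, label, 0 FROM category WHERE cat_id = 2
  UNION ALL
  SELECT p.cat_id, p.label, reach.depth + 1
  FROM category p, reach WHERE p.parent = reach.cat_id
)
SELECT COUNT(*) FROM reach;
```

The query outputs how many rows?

Base: cat_id=2 (Jazz) at depth 0.
Iteration 1: rows with parent in {2} -> NonFiction (id 3, depth 1), Card (id 4, depth 1).
Iteration 2: rows with parent in {3,4} -> Physics (id 7, depth 2).
Iteration 3: no rows with parent in {7}; recursion stops.
Total rows emitted: 4.

4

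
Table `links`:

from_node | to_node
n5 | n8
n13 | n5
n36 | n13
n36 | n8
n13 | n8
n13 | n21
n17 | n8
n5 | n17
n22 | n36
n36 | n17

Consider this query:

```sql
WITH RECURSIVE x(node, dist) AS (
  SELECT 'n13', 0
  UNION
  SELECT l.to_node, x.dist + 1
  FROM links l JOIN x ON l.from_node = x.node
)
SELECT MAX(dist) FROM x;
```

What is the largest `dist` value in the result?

3

Base: (n13, dist=0).
Iteration 1: edges from {n13} -> (n21, dist=1), (n5, dist=1), (n8, dist=1).
Iteration 2: edges from {n21,n5,n8} -> (n17, dist=2), (n8, dist=2).
Iteration 3: edges from {n17,n8} -> (n8, dist=3).
Iteration 4: no outgoing edges from {n8}; recursion stops.
dist values: 0, 1, 1, 1, 2, 2, 3; the maximum is 3.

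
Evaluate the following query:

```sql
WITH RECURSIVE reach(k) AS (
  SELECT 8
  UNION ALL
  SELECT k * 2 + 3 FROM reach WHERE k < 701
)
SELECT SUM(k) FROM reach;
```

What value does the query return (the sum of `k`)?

1376

Base: k=8.
Iteration 1: 8 < 701 holds -> k = 8 * 2 + 3 = 19.
Iteration 2: 19 < 701 holds -> k = 19 * 2 + 3 = 41.
Iteration 3: 41 < 701 holds -> k = 41 * 2 + 3 = 85.
Iteration 4: 85 < 701 holds -> k = 85 * 2 + 3 = 173.
Iteration 5: 173 < 701 holds -> k = 173 * 2 + 3 = 349.
Iteration 6: 349 < 701 holds -> k = 349 * 2 + 3 = 701.
Iteration 7: 701 < 701 fails; recursion stops.
SUM(k) = 8 + 19 + 41 + 85 + 173 + 349 + 701 = 1376.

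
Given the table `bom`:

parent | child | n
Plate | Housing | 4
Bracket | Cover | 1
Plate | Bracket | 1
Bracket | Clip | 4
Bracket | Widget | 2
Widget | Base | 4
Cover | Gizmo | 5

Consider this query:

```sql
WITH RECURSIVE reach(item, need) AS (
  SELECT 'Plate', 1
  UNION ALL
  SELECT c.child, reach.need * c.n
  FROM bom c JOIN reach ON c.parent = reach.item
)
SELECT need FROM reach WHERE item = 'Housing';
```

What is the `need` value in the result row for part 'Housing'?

Base: (Plate, need=1).
Iteration 1: components of {Plate} -> Bracket = 1*1 = 1, Housing = 1*4 = 4.
Iteration 2: components of {Bracket,Housing} -> Clip = 1*4 = 4, Cover = 1*1 = 1, Widget = 1*2 = 2.
Iteration 3: components of {Clip,Cover,Widget} -> Base = 2*4 = 8, Gizmo = 1*5 = 5.
Iteration 4: no further components; recursion stops.

4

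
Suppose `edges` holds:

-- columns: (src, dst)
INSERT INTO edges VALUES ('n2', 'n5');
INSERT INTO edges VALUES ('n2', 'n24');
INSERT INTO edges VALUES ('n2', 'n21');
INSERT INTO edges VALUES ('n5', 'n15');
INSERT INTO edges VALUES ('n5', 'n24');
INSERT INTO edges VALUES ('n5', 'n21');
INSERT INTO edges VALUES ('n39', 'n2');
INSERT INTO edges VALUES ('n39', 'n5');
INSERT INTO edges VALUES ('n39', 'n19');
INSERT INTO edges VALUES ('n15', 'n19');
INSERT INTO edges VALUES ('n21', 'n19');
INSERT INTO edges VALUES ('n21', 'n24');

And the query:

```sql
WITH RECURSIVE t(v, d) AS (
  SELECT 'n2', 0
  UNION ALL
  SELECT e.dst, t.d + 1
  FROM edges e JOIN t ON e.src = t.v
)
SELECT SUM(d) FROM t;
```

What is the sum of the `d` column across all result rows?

22

Base: (n2, d=0).
Iteration 1: edges from {n2} -> (n21, d=1), (n24, d=1), (n5, d=1).
Iteration 2: edges from {n21,n24,n5} -> (n15, d=2), (n19, d=2), (n21, d=2), (n24, d=2) x2. [UNION ALL keeps all 5 new rows, including repeats]
Iteration 3: edges from {n15,n19,n21,n24} -> (n19, d=3) x2, (n24, d=3). [UNION ALL keeps all 3 new rows, including repeats]
Iteration 4: no outgoing edges from {n19,n24}; recursion stops.
SUM(d) = 0 + 1 + 1 + 1 + 2 + 2 + 2 + 2 + 2 + 3 + 3 + 3 = 22.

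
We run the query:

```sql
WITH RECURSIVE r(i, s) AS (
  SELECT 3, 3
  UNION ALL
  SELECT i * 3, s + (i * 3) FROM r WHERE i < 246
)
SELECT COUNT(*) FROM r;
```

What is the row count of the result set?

6

Base: i=3, s=3.
Iteration 1: 3 < 246 holds -> i = 3 * 3 = 9, s = 3 + 9 = 12.
Iteration 2: 9 < 246 holds -> i = 9 * 3 = 27, s = 12 + 27 = 39.
Iteration 3: 27 < 246 holds -> i = 27 * 3 = 81, s = 39 + 81 = 120.
Iteration 4: 81 < 246 holds -> i = 81 * 3 = 243, s = 120 + 243 = 363.
Iteration 5: 243 < 246 holds -> i = 243 * 3 = 729, s = 363 + 729 = 1092.
Iteration 6: 729 < 246 fails; recursion stops.
Total rows emitted: 6.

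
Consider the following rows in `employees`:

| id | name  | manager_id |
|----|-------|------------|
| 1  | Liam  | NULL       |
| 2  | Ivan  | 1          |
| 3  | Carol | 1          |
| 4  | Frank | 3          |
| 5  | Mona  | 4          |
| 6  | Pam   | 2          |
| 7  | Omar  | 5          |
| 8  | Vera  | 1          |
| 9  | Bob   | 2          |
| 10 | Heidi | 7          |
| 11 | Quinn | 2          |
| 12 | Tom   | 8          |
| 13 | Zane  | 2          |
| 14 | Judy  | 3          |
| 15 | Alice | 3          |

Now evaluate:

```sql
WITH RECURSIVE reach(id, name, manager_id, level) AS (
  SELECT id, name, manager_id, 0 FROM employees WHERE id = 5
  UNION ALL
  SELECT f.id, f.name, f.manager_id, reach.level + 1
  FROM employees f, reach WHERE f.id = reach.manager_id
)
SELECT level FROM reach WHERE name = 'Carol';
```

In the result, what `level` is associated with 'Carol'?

2

Base: id=5 (Mona), manager_id=4, level 0.
Iteration 1: join on id=4 -> Frank (id 4, manager_id=3, level 1).
Iteration 2: join on id=3 -> Carol (id 3, manager_id=1, level 2).
Iteration 3: join on id=1 -> Liam (id 1, manager_id=NULL, level 3).
Iteration 4: manager_id is NULL; no match; recursion stops.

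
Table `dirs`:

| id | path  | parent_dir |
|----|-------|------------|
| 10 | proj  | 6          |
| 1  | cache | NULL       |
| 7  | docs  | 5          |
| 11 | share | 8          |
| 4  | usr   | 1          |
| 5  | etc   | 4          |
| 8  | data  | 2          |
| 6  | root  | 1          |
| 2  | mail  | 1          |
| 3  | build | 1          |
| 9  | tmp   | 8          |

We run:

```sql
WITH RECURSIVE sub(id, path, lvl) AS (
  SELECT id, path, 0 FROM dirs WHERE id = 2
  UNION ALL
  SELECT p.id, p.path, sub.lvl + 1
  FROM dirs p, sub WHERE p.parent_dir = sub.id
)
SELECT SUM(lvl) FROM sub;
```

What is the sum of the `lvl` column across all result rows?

Base: id=2 (mail) at lvl 0.
Iteration 1: rows with parent_dir in {2} -> data (id 8, lvl 1).
Iteration 2: rows with parent_dir in {8} -> tmp (id 9, lvl 2), share (id 11, lvl 2).
Iteration 3: no rows with parent_dir in {9,11}; recursion stops.
SUM(lvl) = 0 + 1 + 2 + 2 = 5.

5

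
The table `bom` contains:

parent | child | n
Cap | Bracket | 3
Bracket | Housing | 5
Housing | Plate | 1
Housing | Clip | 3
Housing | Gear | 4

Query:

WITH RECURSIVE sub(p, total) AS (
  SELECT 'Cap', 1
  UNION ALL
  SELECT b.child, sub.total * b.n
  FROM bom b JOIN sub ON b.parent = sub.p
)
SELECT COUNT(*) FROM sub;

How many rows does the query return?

6

Base: (Cap, total=1).
Iteration 1: components of {Cap} -> Bracket = 1*3 = 3.
Iteration 2: components of {Bracket} -> Housing = 3*5 = 15.
Iteration 3: components of {Housing} -> Clip = 15*3 = 45, Gear = 15*4 = 60, Plate = 15*1 = 15.
Iteration 4: no further components; recursion stops.
Total rows emitted: 6.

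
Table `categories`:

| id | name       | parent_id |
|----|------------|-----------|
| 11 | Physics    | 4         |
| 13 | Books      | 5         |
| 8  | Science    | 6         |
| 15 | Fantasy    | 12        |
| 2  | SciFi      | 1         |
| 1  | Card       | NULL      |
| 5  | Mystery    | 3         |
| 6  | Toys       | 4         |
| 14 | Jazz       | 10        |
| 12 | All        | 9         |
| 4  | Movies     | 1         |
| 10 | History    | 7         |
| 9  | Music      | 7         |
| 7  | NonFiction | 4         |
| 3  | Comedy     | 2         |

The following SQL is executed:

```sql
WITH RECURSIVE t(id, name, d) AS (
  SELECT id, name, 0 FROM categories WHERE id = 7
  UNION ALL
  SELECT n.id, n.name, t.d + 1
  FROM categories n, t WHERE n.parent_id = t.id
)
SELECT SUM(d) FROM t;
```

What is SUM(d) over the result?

9

Base: id=7 (NonFiction) at d 0.
Iteration 1: rows with parent_id in {7} -> Music (id 9, d 1), History (id 10, d 1).
Iteration 2: rows with parent_id in {9,10} -> All (id 12, d 2), Jazz (id 14, d 2).
Iteration 3: rows with parent_id in {12,14} -> Fantasy (id 15, d 3).
Iteration 4: no rows with parent_id in {15}; recursion stops.
SUM(d) = 0 + 1 + 1 + 2 + 2 + 3 = 9.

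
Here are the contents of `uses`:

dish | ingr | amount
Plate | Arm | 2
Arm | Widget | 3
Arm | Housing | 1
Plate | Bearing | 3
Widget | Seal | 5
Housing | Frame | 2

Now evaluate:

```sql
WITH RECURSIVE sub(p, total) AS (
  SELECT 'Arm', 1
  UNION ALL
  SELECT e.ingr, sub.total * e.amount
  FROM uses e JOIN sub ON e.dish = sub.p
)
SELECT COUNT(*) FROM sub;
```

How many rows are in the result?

5

Base: (Arm, total=1).
Iteration 1: components of {Arm} -> Housing = 1*1 = 1, Widget = 1*3 = 3.
Iteration 2: components of {Housing,Widget} -> Frame = 1*2 = 2, Seal = 3*5 = 15.
Iteration 3: no further components; recursion stops.
Total rows emitted: 5.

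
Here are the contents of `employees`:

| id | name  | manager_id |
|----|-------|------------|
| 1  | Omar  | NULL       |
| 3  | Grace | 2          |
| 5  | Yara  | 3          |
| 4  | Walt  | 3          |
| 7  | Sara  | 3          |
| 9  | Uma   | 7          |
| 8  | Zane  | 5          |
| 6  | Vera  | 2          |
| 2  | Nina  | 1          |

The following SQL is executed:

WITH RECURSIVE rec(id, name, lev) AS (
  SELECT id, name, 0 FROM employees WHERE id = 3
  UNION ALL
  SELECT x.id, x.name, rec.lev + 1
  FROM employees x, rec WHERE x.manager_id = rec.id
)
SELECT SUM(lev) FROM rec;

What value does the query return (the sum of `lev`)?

Base: id=3 (Grace) at lev 0.
Iteration 1: rows with manager_id in {3} -> Walt (id 4, lev 1), Yara (id 5, lev 1), Sara (id 7, lev 1).
Iteration 2: rows with manager_id in {4,5,7} -> Zane (id 8, lev 2), Uma (id 9, lev 2).
Iteration 3: no rows with manager_id in {8,9}; recursion stops.
SUM(lev) = 0 + 1 + 1 + 1 + 2 + 2 = 7.

7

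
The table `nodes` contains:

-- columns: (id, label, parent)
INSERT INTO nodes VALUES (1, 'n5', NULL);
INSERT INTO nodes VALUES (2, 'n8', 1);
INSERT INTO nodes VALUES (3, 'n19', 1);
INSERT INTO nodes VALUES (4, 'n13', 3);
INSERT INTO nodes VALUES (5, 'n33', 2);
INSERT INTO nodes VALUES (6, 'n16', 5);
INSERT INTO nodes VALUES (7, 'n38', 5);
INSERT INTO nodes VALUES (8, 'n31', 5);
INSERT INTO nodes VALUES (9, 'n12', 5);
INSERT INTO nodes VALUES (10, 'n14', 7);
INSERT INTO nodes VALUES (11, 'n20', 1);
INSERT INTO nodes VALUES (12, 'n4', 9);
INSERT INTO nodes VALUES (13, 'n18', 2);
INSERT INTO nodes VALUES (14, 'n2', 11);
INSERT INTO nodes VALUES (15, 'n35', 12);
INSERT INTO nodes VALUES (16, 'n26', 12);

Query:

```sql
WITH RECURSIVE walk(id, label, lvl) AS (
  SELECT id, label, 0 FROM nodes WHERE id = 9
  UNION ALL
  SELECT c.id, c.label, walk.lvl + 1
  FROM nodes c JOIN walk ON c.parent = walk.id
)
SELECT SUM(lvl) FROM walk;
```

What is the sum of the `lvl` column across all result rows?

Base: id=9 (n12) at lvl 0.
Iteration 1: rows with parent in {9} -> n4 (id 12, lvl 1).
Iteration 2: rows with parent in {12} -> n35 (id 15, lvl 2), n26 (id 16, lvl 2).
Iteration 3: no rows with parent in {15,16}; recursion stops.
SUM(lvl) = 0 + 1 + 2 + 2 = 5.

5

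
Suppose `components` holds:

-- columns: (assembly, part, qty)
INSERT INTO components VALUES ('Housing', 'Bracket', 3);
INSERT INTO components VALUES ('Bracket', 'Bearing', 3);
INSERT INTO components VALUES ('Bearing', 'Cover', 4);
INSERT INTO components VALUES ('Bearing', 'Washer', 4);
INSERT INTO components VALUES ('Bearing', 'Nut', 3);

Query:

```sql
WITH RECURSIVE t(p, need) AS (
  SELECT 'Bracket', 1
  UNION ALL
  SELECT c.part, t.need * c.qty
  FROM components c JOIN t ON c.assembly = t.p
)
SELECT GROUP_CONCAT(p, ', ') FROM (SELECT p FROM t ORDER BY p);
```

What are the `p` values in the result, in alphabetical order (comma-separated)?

Base: (Bracket, need=1).
Iteration 1: components of {Bracket} -> Bearing = 1*3 = 3.
Iteration 2: components of {Bearing} -> Cover = 3*4 = 12, Nut = 3*3 = 9, Washer = 3*4 = 12.
Iteration 3: no further components; recursion stops.

Bearing, Bracket, Cover, Nut, Washer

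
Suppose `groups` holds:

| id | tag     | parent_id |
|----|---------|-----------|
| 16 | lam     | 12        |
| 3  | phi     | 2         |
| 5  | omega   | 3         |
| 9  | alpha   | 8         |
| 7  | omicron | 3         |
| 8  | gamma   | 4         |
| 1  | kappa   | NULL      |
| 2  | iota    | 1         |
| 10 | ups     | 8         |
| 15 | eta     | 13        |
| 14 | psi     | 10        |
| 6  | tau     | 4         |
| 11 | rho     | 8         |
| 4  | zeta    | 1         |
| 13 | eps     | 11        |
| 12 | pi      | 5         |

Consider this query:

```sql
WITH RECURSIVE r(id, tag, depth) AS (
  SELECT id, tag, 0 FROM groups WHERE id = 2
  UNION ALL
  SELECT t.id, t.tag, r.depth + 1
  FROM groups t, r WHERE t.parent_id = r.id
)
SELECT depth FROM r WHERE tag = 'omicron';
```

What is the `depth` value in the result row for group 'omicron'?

Base: id=2 (iota) at depth 0.
Iteration 1: rows with parent_id in {2} -> phi (id 3, depth 1).
Iteration 2: rows with parent_id in {3} -> omega (id 5, depth 2), omicron (id 7, depth 2).
Iteration 3: rows with parent_id in {5,7} -> pi (id 12, depth 3).
Iteration 4: rows with parent_id in {12} -> lam (id 16, depth 4).
Iteration 5: no rows with parent_id in {16}; recursion stops.

2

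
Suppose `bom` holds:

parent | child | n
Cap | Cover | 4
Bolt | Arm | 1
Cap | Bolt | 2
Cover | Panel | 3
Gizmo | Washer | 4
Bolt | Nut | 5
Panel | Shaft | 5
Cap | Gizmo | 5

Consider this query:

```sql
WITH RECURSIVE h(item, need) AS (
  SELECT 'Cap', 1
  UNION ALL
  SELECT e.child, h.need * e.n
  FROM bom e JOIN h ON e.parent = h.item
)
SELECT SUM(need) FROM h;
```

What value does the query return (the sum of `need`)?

116

Base: (Cap, need=1).
Iteration 1: components of {Cap} -> Bolt = 1*2 = 2, Cover = 1*4 = 4, Gizmo = 1*5 = 5.
Iteration 2: components of {Bolt,Cover,Gizmo} -> Arm = 2*1 = 2, Nut = 2*5 = 10, Panel = 4*3 = 12, Washer = 5*4 = 20.
Iteration 3: components of {Arm,Nut,Panel,Washer} -> Shaft = 12*5 = 60.
Iteration 4: no further components; recursion stops.
SUM(need) = 1 + 4 + 2 + 5 + 12 + 10 + 2 + 20 + 60 = 116.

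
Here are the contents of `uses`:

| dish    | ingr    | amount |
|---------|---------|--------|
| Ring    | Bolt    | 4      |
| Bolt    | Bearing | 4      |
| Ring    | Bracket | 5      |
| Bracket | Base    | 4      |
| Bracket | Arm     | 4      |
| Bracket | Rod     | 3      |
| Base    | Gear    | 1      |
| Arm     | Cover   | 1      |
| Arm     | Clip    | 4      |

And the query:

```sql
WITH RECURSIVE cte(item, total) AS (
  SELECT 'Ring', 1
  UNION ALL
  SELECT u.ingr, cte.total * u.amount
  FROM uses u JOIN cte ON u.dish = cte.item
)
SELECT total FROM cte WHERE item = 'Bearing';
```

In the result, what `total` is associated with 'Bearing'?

Base: (Ring, total=1).
Iteration 1: components of {Ring} -> Bolt = 1*4 = 4, Bracket = 1*5 = 5.
Iteration 2: components of {Bolt,Bracket} -> Arm = 5*4 = 20, Base = 5*4 = 20, Bearing = 4*4 = 16, Rod = 5*3 = 15.
Iteration 3: components of {Arm,Base,Bearing,Rod} -> Clip = 20*4 = 80, Cover = 20*1 = 20, Gear = 20*1 = 20.
Iteration 4: no further components; recursion stops.

16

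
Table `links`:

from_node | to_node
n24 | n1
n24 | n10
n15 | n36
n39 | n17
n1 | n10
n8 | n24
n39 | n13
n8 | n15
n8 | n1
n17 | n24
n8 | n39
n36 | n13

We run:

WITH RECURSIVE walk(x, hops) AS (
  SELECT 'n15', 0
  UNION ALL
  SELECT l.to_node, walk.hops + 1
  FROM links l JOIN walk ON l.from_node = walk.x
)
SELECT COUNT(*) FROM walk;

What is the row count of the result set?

Base: (n15, hops=0).
Iteration 1: edges from {n15} -> (n36, hops=1).
Iteration 2: edges from {n36} -> (n13, hops=2).
Iteration 3: no outgoing edges from {n13}; recursion stops.
Total rows emitted: 3.

3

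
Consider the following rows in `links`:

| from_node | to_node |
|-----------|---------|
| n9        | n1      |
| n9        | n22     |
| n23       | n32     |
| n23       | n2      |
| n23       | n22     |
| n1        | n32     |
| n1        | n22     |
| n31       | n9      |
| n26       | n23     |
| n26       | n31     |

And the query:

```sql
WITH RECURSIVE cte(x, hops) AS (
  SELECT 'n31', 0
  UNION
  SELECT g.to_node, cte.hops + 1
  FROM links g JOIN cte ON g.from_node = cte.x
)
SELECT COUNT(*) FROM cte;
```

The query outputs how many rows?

6

Base: (n31, hops=0).
Iteration 1: edges from {n31} -> (n9, hops=1).
Iteration 2: edges from {n9} -> (n1, hops=2), (n22, hops=2).
Iteration 3: edges from {n1,n22} -> (n22, hops=3), (n32, hops=3).
Iteration 4: no outgoing edges from {n22,n32}; recursion stops.
Total rows emitted: 6.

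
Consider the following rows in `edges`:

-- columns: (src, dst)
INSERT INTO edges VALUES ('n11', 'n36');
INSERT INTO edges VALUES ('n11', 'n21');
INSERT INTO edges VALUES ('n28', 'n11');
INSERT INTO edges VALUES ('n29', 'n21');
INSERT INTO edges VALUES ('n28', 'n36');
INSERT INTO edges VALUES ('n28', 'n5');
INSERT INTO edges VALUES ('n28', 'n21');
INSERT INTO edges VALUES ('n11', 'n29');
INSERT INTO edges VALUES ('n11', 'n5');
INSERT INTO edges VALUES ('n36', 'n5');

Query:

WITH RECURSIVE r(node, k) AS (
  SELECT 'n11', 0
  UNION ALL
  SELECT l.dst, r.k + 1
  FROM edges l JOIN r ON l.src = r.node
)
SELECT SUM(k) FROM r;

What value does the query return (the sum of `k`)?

8

Base: (n11, k=0).
Iteration 1: edges from {n11} -> (n21, k=1), (n29, k=1), (n36, k=1), (n5, k=1).
Iteration 2: edges from {n21,n29,n36,n5} -> (n21, k=2), (n5, k=2).
Iteration 3: no outgoing edges from {n21,n5}; recursion stops.
SUM(k) = 0 + 1 + 1 + 1 + 1 + 2 + 2 = 8.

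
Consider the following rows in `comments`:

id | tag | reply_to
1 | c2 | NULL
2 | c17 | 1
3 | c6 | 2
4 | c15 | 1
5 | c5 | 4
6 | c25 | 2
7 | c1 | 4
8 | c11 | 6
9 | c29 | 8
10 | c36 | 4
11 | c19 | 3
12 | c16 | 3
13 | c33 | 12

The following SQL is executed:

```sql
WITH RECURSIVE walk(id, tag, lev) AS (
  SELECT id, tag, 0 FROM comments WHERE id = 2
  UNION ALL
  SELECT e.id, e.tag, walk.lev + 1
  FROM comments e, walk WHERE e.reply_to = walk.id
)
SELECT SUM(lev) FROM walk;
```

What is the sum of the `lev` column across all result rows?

14

Base: id=2 (c17) at lev 0.
Iteration 1: rows with reply_to in {2} -> c6 (id 3, lev 1), c25 (id 6, lev 1).
Iteration 2: rows with reply_to in {3,6} -> c11 (id 8, lev 2), c19 (id 11, lev 2), c16 (id 12, lev 2).
Iteration 3: rows with reply_to in {8,11,12} -> c29 (id 9, lev 3), c33 (id 13, lev 3).
Iteration 4: no rows with reply_to in {9,13}; recursion stops.
SUM(lev) = 0 + 1 + 1 + 2 + 2 + 2 + 3 + 3 = 14.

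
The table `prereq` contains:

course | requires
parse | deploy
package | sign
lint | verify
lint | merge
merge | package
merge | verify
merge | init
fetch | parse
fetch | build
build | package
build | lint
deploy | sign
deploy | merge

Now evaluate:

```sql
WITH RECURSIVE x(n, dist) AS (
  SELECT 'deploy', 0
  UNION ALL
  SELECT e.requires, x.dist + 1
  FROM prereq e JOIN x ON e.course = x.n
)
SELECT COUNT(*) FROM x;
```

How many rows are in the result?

7

Base: (deploy, dist=0).
Iteration 1: edges from {deploy} -> (merge, dist=1), (sign, dist=1).
Iteration 2: edges from {merge,sign} -> (init, dist=2), (package, dist=2), (verify, dist=2).
Iteration 3: edges from {init,package,verify} -> (sign, dist=3).
Iteration 4: no outgoing edges from {sign}; recursion stops.
Total rows emitted: 7.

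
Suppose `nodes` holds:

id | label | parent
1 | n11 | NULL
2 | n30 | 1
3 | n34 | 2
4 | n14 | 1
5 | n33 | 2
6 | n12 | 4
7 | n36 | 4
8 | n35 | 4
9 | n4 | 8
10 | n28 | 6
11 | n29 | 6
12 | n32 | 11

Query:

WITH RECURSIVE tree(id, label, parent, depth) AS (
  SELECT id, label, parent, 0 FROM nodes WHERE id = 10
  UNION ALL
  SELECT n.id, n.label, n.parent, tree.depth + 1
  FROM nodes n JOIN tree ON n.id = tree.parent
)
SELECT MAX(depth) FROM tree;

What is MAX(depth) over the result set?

3

Base: id=10 (n28), parent=6, depth 0.
Iteration 1: join on id=6 -> n12 (id 6, parent=4, depth 1).
Iteration 2: join on id=4 -> n14 (id 4, parent=1, depth 2).
Iteration 3: join on id=1 -> n11 (id 1, parent=NULL, depth 3).
Iteration 4: parent is NULL; no match; recursion stops.
depth values: 0, 1, 2, 3; the maximum is 3.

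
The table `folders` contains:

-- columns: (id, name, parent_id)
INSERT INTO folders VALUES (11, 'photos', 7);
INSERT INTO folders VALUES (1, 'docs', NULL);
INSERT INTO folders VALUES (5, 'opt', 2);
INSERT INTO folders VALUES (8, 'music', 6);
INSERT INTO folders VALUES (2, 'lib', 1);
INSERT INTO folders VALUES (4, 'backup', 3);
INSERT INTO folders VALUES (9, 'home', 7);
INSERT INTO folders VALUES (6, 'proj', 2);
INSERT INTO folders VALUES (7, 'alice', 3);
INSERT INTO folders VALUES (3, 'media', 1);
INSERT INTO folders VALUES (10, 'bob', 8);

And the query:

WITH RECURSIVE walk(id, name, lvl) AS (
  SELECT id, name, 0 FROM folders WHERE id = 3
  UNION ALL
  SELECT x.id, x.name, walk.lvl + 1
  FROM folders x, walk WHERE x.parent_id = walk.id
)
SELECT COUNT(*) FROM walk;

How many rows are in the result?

5

Base: id=3 (media) at lvl 0.
Iteration 1: rows with parent_id in {3} -> backup (id 4, lvl 1), alice (id 7, lvl 1).
Iteration 2: rows with parent_id in {4,7} -> home (id 9, lvl 2), photos (id 11, lvl 2).
Iteration 3: no rows with parent_id in {9,11}; recursion stops.
Total rows emitted: 5.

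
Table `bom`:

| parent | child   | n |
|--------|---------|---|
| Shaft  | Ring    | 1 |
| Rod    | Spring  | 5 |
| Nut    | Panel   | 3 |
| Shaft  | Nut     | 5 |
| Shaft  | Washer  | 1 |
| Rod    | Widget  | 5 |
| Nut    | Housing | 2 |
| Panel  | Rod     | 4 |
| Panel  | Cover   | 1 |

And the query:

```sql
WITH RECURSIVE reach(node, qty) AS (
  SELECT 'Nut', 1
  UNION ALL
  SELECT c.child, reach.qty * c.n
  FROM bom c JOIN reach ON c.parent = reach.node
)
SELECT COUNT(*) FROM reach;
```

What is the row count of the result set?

Base: (Nut, qty=1).
Iteration 1: components of {Nut} -> Housing = 1*2 = 2, Panel = 1*3 = 3.
Iteration 2: components of {Housing,Panel} -> Cover = 3*1 = 3, Rod = 3*4 = 12.
Iteration 3: components of {Cover,Rod} -> Spring = 12*5 = 60, Widget = 12*5 = 60.
Iteration 4: no further components; recursion stops.
Total rows emitted: 7.

7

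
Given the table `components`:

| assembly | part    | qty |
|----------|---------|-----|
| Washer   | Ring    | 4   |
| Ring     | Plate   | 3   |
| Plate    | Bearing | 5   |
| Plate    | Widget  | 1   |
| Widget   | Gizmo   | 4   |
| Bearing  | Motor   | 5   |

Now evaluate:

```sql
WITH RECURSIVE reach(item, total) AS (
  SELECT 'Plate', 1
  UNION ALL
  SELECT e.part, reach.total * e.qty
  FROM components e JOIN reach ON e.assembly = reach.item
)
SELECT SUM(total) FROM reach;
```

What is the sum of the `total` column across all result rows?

Base: (Plate, total=1).
Iteration 1: components of {Plate} -> Bearing = 1*5 = 5, Widget = 1*1 = 1.
Iteration 2: components of {Bearing,Widget} -> Gizmo = 1*4 = 4, Motor = 5*5 = 25.
Iteration 3: no further components; recursion stops.
SUM(total) = 1 + 5 + 1 + 25 + 4 = 36.

36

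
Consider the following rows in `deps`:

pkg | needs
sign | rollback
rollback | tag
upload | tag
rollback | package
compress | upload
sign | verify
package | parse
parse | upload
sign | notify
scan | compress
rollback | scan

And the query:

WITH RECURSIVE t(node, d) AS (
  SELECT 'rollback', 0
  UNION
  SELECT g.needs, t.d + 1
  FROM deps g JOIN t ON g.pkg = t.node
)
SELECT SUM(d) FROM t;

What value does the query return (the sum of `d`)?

Base: (rollback, d=0).
Iteration 1: edges from {rollback} -> (package, d=1), (scan, d=1), (tag, d=1).
Iteration 2: edges from {package,scan,tag} -> (compress, d=2), (parse, d=2).
Iteration 3: edges from {compress,parse} -> (upload, d=3). [UNION drops 1 duplicate row(s)]
Iteration 4: edges from {upload} -> (tag, d=4).
Iteration 5: no outgoing edges from {tag}; recursion stops.
SUM(d) = 0 + 1 + 1 + 1 + 2 + 2 + 3 + 4 = 14.

14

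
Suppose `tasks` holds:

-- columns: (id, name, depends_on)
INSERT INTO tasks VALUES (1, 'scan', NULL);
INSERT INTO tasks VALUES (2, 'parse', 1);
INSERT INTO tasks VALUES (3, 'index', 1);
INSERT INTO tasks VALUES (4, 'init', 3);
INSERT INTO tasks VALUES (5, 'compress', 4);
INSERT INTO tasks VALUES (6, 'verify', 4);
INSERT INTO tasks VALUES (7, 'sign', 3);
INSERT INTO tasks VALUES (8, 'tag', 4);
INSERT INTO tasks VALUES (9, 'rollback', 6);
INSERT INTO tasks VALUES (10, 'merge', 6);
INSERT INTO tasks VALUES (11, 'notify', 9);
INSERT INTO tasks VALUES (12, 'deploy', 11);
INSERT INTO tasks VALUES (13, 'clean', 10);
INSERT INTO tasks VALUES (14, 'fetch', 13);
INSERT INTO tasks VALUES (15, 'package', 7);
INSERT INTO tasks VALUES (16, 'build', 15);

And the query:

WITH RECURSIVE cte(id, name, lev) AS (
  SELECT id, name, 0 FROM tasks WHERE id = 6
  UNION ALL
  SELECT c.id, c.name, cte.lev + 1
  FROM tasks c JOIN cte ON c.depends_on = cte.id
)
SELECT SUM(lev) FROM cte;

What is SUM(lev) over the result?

Base: id=6 (verify) at lev 0.
Iteration 1: rows with depends_on in {6} -> rollback (id 9, lev 1), merge (id 10, lev 1).
Iteration 2: rows with depends_on in {9,10} -> notify (id 11, lev 2), clean (id 13, lev 2).
Iteration 3: rows with depends_on in {11,13} -> deploy (id 12, lev 3), fetch (id 14, lev 3).
Iteration 4: no rows with depends_on in {12,14}; recursion stops.
SUM(lev) = 0 + 1 + 1 + 2 + 2 + 3 + 3 = 12.

12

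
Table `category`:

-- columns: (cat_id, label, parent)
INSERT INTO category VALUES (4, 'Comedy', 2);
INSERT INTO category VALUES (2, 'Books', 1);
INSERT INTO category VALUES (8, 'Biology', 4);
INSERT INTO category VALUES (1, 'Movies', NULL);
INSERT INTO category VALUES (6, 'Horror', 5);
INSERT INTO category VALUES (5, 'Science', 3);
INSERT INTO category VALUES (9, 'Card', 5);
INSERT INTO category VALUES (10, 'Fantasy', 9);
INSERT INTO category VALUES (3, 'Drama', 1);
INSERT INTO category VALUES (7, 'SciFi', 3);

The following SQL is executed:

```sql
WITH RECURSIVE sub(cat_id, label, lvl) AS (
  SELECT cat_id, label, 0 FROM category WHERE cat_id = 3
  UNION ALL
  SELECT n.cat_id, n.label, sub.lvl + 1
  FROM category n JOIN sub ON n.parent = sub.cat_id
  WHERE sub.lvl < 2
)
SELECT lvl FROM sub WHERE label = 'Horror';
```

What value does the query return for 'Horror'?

2

Base: cat_id=3 (Drama) at lvl 0.
Iteration 1: rows with parent in {3} -> Science (id 5, lvl 1), SciFi (id 7, lvl 1).
Iteration 2: rows with parent in {5,7} -> Horror (id 6, lvl 2), Card (id 9, lvl 2).
Iteration 3: lvl < 2 fails for all current rows; recursion stops.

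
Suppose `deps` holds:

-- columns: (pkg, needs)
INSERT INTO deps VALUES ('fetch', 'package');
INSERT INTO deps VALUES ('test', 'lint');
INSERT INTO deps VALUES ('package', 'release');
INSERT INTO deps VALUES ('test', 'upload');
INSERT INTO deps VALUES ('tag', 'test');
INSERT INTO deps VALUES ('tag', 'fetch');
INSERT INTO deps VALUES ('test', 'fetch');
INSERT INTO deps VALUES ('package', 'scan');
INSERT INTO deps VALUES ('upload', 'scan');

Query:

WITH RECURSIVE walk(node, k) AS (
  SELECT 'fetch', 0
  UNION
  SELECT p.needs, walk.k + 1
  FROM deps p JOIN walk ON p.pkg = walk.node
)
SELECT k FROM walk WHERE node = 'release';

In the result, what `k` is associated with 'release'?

Base: (fetch, k=0).
Iteration 1: edges from {fetch} -> (package, k=1).
Iteration 2: edges from {package} -> (release, k=2), (scan, k=2).
Iteration 3: no outgoing edges from {release,scan}; recursion stops.

2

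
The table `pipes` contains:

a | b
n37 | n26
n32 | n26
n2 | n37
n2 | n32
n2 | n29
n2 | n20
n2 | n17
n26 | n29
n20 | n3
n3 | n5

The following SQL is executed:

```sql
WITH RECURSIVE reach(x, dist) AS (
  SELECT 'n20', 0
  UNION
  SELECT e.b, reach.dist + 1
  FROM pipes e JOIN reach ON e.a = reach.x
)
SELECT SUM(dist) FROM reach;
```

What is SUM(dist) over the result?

3

Base: (n20, dist=0).
Iteration 1: edges from {n20} -> (n3, dist=1).
Iteration 2: edges from {n3} -> (n5, dist=2).
Iteration 3: no outgoing edges from {n5}; recursion stops.
SUM(dist) = 0 + 1 + 2 = 3.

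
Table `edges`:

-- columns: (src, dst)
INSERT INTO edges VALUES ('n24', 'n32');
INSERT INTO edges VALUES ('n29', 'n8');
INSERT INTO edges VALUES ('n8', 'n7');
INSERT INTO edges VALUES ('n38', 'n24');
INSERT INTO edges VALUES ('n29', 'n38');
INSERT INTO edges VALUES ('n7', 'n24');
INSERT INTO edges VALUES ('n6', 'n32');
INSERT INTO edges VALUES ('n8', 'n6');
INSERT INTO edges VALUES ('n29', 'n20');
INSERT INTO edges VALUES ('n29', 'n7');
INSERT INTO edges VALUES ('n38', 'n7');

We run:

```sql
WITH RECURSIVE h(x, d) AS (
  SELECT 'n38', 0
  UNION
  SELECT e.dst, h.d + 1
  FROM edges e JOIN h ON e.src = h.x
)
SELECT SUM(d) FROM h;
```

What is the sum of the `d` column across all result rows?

9

Base: (n38, d=0).
Iteration 1: edges from {n38} -> (n24, d=1), (n7, d=1).
Iteration 2: edges from {n24,n7} -> (n24, d=2), (n32, d=2).
Iteration 3: edges from {n24,n32} -> (n32, d=3).
Iteration 4: no outgoing edges from {n32}; recursion stops.
SUM(d) = 0 + 1 + 1 + 2 + 2 + 3 = 9.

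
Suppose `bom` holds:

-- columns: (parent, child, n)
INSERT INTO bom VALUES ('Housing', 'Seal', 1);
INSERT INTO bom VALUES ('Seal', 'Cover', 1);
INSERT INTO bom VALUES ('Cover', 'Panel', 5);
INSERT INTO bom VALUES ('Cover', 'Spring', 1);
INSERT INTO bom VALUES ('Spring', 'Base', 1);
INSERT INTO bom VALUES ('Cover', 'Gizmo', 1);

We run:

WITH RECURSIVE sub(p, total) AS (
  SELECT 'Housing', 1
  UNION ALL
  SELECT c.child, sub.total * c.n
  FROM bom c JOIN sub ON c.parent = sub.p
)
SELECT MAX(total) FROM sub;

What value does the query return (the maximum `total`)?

Base: (Housing, total=1).
Iteration 1: components of {Housing} -> Seal = 1*1 = 1.
Iteration 2: components of {Seal} -> Cover = 1*1 = 1.
Iteration 3: components of {Cover} -> Gizmo = 1*1 = 1, Panel = 1*5 = 5, Spring = 1*1 = 1.
Iteration 4: components of {Gizmo,Panel,Spring} -> Base = 1*1 = 1.
Iteration 5: no further components; recursion stops.
total values: 1, 1, 1, 5, 1, 1, 1; the maximum is 5.

5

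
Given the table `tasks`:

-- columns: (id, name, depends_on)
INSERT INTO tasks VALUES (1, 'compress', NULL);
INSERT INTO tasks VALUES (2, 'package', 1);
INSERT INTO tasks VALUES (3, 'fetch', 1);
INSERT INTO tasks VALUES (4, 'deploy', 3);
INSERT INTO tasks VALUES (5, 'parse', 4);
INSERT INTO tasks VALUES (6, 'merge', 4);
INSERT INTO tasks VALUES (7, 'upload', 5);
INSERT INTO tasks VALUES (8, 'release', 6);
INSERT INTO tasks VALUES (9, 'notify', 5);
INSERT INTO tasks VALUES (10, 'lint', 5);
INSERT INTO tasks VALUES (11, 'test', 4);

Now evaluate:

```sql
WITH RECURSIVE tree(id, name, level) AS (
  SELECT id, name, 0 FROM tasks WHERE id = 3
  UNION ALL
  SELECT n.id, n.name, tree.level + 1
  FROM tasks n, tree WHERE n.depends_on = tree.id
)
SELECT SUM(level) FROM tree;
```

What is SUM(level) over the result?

Base: id=3 (fetch) at level 0.
Iteration 1: rows with depends_on in {3} -> deploy (id 4, level 1).
Iteration 2: rows with depends_on in {4} -> parse (id 5, level 2), merge (id 6, level 2), test (id 11, level 2).
Iteration 3: rows with depends_on in {5,6,11} -> upload (id 7, level 3), release (id 8, level 3), notify (id 9, level 3), lint (id 10, level 3).
Iteration 4: no rows with depends_on in {7,8,9,10}; recursion stops.
SUM(level) = 0 + 1 + 2 + 2 + 2 + 3 + 3 + 3 + 3 = 19.

19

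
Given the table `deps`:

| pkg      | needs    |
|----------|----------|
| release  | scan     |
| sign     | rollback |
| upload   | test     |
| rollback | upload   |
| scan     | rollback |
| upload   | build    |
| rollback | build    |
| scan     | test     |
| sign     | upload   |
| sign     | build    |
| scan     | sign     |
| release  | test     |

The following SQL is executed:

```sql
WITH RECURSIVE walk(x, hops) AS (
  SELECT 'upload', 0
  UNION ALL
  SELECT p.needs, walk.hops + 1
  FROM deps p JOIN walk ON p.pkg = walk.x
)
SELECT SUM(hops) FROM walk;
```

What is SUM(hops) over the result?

Base: (upload, hops=0).
Iteration 1: edges from {upload} -> (build, hops=1), (test, hops=1).
Iteration 2: no outgoing edges from {build,test}; recursion stops.
SUM(hops) = 0 + 1 + 1 = 2.

2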